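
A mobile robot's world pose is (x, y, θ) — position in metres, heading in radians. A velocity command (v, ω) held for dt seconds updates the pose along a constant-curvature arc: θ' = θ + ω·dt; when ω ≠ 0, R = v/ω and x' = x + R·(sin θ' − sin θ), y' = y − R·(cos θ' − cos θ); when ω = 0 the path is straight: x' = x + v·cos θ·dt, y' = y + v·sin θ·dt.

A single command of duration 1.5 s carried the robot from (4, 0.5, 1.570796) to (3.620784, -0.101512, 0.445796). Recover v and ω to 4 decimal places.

v = -0.5000, ω = -0.7500

Δθ = 0.445796 − 1.570796 = -1.125000
ω = Δθ/dt = -1.125000/1.5 = -0.7500
R = −Δy/(cos θ' − cos θ) = 0.6667
v = R·ω = 0.6667·-0.7500 = -0.5000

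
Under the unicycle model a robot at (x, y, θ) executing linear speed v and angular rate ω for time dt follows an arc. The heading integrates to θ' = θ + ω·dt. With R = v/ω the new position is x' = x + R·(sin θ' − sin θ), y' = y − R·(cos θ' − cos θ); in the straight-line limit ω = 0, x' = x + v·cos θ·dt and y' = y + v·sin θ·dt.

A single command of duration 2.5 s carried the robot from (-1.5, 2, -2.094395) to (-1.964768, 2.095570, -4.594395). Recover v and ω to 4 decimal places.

v = 0.2500, ω = -1.0000

Δθ = -4.594395 − -2.094395 = -2.500000
ω = Δθ/dt = -2.500000/2.5 = -1.0000
R = Δx/(sin θ' − sin θ) = -0.2500
v = R·ω = -0.2500·-1.0000 = 0.2500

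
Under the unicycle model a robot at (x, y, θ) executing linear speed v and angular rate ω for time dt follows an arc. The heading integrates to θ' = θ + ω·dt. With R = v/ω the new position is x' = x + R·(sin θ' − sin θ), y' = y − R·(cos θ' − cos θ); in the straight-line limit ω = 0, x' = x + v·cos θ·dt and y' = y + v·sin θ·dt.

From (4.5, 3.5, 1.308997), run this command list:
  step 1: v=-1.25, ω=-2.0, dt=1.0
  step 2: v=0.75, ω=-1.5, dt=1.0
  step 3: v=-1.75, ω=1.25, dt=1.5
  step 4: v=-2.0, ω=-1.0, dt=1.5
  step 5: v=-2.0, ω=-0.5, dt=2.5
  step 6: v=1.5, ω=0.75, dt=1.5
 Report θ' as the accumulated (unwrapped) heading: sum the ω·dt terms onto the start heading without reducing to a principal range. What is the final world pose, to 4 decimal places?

(3.4282, 8.7820, -1.9410)

step 1: θ'=-0.6910 (R=0.6250) → pose (3.4980, 3.1801, -0.6910)
step 2: θ'=-2.1910 (R=-0.5000) → pose (3.5862, 2.5042, -2.1910)
step 3: θ'=-0.3160 (R=-1.4000) → pose (2.8820, 4.6486, -0.3160)
step 4: θ'=-1.8160 (R=2.0000) → pose (1.5634, 7.0351, -1.8160)
step 5: θ'=-3.0660 (R=4.0000) → pose (5.1417, 10.0526, -3.0660)
step 6: θ'=-1.9410 (R=2.0000) → pose (3.4282, 8.7820, -1.9410)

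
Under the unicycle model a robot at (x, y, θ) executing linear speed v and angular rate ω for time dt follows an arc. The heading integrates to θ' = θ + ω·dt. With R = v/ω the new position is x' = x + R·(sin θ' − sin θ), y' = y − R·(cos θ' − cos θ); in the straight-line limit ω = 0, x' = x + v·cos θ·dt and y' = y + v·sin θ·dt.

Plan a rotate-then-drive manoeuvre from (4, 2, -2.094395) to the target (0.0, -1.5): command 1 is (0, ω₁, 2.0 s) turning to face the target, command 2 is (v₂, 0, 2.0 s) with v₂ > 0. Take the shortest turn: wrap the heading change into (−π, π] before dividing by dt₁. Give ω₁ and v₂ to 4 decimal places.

ω₁ = -0.1642, v₂ = 2.6575

heading to target = atan2(-1.5−2, 0−4) = -2.4228
Δθ = wrap(-2.4228 − -2.0944) = -0.3284; ω₁ = Δθ/dt₁ = -0.1642
distance = √((0−4)² + (-1.5−2)²) = 5.3151; v₂ = distance/dt₂ = 2.6575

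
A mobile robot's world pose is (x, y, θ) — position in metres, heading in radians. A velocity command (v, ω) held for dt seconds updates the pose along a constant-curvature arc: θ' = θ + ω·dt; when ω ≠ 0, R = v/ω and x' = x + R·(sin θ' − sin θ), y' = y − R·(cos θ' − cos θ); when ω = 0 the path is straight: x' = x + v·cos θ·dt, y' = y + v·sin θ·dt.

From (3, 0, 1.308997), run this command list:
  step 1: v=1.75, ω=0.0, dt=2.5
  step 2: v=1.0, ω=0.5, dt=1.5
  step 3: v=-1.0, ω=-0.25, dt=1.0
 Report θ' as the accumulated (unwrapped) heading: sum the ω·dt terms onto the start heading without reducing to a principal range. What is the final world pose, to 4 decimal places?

(4.3212, 4.7493, 1.8090)

step 1: θ'=1.3090 (straight) → pose (4.1323, 4.2259, 1.3090)
step 2: θ'=2.0590 (R=2.0000) → pose (3.9668, 5.6816, 2.0590)
step 3: θ'=1.8090 (R=4.0000) → pose (4.3212, 4.7493, 1.8090)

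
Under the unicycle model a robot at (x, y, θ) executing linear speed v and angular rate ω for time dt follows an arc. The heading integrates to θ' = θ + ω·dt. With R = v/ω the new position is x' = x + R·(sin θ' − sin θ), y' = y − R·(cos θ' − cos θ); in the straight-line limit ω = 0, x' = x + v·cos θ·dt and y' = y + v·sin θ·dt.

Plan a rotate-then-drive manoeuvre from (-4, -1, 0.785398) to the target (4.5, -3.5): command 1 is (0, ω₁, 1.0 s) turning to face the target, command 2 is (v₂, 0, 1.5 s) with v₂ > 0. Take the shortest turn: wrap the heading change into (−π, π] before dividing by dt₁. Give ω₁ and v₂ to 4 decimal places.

ω₁ = -1.0714, v₂ = 5.9067

heading to target = atan2(-3.5−-1, 4.5−-4) = -0.2861
Δθ = wrap(-0.2861 − 0.7854) = -1.0714; ω₁ = Δθ/dt₁ = -1.0714
distance = √((4.5−-4)² + (-3.5−-1)²) = 8.8600; v₂ = distance/dt₂ = 5.9067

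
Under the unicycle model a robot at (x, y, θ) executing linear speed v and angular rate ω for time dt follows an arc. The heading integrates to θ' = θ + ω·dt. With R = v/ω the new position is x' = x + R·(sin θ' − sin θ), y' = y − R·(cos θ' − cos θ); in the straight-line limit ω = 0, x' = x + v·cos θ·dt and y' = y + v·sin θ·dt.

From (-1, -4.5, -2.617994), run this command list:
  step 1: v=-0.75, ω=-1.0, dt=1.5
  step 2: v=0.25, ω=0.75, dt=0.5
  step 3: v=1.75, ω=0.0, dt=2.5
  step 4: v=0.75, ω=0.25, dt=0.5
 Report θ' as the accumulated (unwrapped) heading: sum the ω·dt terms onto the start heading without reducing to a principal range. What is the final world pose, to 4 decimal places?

(-4.0202, -1.9736, -3.6180)

step 1: θ'=-4.1180 (R=0.7500) → pose (-0.0036, -4.7295, -4.1180)
step 2: θ'=-3.7430 (R=0.3333) → pose (-0.0912, -4.6413, -3.7430)
step 3: θ'=-3.7430 (straight) → pose (-3.6986, -2.1660, -3.7430)
step 4: θ'=-3.6180 (R=3.0000) → pose (-4.0202, -1.9736, -3.6180)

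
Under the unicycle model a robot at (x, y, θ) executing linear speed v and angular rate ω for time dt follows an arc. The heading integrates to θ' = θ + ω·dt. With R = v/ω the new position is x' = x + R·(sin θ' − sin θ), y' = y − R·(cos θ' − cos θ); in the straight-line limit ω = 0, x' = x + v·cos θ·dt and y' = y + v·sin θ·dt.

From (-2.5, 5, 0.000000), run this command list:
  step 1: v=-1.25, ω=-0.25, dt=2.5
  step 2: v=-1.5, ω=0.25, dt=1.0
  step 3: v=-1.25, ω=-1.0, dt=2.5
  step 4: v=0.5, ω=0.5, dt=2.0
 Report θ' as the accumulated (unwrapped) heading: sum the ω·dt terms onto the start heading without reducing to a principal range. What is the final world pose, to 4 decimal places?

(-7.3005, 8.3663, -1.8750)

step 1: θ'=-0.6250 (R=5.0000) → pose (-5.4255, 5.9452, -0.6250)
step 2: θ'=-0.3750 (R=-6.0000) → pose (-6.7384, 6.6625, -0.3750)
step 3: θ'=-2.8750 (R=1.2500) → pose (-6.6099, 9.0314, -2.8750)
step 4: θ'=-1.8750 (R=1.0000) → pose (-7.3005, 8.3663, -1.8750)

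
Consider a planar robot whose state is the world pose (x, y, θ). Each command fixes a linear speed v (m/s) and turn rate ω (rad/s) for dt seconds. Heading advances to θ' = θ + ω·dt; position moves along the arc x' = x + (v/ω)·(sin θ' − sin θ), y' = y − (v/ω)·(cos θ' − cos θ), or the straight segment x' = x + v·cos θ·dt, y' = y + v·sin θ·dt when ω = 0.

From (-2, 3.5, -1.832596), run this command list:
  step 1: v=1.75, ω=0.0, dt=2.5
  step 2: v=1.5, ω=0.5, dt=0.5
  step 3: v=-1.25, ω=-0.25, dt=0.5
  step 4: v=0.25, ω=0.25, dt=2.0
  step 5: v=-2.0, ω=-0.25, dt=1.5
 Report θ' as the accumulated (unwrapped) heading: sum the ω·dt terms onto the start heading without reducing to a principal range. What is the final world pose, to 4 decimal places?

(-3.6534, 1.6008, -1.5826)

step 1: θ'=-1.8326 (straight) → pose (-3.1323, -0.7259, -1.8326)
step 2: θ'=-1.5826 (R=3.0000) → pose (-3.2343, -1.4670, -1.5826)
step 3: θ'=-1.7076 (R=5.0000) → pose (-3.1880, -0.8441, -1.7076)
step 4: θ'=-1.2076 (R=1.0000) → pose (-3.1321, -1.3358, -1.2076)
step 5: θ'=-1.5826 (R=8.0000) → pose (-3.6534, 1.6008, -1.5826)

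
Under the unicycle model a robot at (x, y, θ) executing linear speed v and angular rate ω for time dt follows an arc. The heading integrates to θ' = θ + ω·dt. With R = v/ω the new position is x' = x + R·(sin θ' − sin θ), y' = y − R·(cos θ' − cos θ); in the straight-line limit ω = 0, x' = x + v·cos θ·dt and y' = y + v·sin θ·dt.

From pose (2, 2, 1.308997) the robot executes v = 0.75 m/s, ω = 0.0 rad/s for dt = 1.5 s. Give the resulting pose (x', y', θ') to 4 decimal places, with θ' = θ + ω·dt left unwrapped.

(2.2912, 3.0867, 1.3090)

θ' = 1.3090 + 0.0·1.5 = 1.3090
ω = 0 → straight: x' = 2 + 0.75·cos(1.3090)·1.5 = 2.2912
y' = 2 + 0.75·sin(1.3090)·1.5 = 3.0867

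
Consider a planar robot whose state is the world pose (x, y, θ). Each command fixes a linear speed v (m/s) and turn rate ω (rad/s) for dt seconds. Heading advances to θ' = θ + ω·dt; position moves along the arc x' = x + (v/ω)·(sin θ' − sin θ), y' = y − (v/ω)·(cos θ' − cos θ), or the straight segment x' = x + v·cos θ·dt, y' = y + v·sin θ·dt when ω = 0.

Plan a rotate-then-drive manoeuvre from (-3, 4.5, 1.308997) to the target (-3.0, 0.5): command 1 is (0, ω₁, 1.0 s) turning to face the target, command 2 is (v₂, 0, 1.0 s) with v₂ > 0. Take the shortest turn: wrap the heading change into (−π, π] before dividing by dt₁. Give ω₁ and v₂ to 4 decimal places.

ω₁ = -2.8798, v₂ = 4.0000

heading to target = atan2(0.5−4.5, -3−-3) = -1.5708
Δθ = wrap(-1.5708 − 1.3090) = -2.8798; ω₁ = Δθ/dt₁ = -2.8798
distance = √((-3−-3)² + (0.5−4.5)²) = 4.0000; v₂ = distance/dt₂ = 4.0000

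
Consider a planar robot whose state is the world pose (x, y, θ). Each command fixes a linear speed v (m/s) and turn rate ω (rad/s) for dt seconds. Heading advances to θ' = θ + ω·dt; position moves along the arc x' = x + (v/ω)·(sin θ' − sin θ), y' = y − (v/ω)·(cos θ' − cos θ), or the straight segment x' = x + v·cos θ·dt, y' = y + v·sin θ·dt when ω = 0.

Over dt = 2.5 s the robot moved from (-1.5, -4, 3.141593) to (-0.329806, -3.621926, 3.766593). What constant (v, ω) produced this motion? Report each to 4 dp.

Δθ = 3.766593 − 3.141593 = 0.625000
ω = Δθ/dt = 0.625000/2.5 = 0.2500
R = Δx/(sin θ' − sin θ) = -2.0000
v = R·ω = -2.0000·0.2500 = -0.5000

v = -0.5000, ω = 0.2500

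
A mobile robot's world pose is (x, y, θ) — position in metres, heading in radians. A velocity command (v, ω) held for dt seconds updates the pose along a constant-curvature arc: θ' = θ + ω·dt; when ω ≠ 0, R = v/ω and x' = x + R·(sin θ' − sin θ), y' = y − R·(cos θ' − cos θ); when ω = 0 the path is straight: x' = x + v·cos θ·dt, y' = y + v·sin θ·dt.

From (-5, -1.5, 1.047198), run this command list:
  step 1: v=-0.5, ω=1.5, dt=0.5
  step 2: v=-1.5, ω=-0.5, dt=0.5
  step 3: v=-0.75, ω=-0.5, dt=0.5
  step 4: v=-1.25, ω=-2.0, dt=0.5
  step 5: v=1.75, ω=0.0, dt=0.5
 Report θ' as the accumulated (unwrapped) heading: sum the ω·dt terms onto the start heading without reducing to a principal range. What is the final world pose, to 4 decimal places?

step 1: θ'=1.7972 (R=-0.3333) → pose (-5.0362, -1.7415, 1.7972)
step 2: θ'=1.5472 (R=3.0000) → pose (-4.9604, -2.4857, 1.5472)
step 3: θ'=1.2972 (R=1.5000) → pose (-5.0158, -2.8556, 1.2972)
step 4: θ'=0.2972 (R=0.6250) → pose (-5.4345, -3.2843, 0.2972)
step 5: θ'=0.2972 (straight) → pose (-4.5979, -3.0281, 0.2972)

(-4.5979, -3.0281, 0.2972)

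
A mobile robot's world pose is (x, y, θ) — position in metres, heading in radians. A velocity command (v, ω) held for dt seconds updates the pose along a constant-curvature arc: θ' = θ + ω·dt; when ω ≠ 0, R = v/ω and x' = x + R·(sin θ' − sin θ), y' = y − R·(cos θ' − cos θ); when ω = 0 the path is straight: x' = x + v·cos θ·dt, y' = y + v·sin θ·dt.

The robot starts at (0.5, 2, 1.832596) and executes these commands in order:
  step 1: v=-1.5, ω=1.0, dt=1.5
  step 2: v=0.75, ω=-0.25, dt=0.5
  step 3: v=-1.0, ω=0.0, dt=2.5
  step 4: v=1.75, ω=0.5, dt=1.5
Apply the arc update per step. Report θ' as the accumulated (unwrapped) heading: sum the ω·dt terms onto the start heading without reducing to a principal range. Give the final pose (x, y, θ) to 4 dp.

step 1: θ'=3.3326 (R=-1.5000) → pose (2.2337, 0.9155, 3.3326)
step 2: θ'=3.2076 (R=-3.0000) → pose (1.8620, 0.8675, 3.2076)
step 3: θ'=3.2076 (straight) → pose (4.3565, 1.0324, 3.2076)
step 4: θ'=3.9576 (R=3.5000) → pose (2.0379, -0.0620, 3.9576)

(2.0379, -0.0620, 3.9576)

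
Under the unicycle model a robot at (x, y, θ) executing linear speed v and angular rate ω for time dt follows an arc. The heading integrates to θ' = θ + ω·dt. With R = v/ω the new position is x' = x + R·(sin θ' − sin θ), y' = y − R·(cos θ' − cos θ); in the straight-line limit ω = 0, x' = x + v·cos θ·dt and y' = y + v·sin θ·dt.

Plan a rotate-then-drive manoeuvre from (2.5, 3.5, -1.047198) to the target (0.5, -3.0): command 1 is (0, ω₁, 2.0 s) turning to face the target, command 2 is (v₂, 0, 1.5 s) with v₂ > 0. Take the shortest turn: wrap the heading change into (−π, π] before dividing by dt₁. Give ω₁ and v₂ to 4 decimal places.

ω₁ = -0.4110, v₂ = 4.5338

heading to target = atan2(-3−3.5, 0.5−2.5) = -1.8693
Δθ = wrap(-1.8693 − -1.0472) = -0.8221; ω₁ = Δθ/dt₁ = -0.4110
distance = √((0.5−2.5)² + (-3−3.5)²) = 6.8007; v₂ = distance/dt₂ = 4.5338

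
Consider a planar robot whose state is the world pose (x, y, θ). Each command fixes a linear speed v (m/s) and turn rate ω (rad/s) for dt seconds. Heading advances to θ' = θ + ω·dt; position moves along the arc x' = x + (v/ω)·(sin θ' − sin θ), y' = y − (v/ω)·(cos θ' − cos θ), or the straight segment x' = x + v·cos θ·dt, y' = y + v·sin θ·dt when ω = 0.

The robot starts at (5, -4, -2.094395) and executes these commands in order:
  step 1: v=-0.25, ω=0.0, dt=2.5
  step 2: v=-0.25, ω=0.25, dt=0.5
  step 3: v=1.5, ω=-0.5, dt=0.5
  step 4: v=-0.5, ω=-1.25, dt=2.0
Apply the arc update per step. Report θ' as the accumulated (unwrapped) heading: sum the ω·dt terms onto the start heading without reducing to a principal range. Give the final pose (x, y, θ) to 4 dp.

step 1: θ'=-2.0944 (straight) → pose (5.3125, -3.4587, -2.0944)
step 2: θ'=-1.9694 (R=-1.0000) → pose (5.3681, -3.3469, -1.9694)
step 3: θ'=-2.2194 (R=-3.0000) → pose (4.9941, -3.9947, -2.2194)
step 4: θ'=-4.7194 (R=0.4000) → pose (5.7128, -4.2391, -4.7194)

(5.7128, -4.2391, -4.7194)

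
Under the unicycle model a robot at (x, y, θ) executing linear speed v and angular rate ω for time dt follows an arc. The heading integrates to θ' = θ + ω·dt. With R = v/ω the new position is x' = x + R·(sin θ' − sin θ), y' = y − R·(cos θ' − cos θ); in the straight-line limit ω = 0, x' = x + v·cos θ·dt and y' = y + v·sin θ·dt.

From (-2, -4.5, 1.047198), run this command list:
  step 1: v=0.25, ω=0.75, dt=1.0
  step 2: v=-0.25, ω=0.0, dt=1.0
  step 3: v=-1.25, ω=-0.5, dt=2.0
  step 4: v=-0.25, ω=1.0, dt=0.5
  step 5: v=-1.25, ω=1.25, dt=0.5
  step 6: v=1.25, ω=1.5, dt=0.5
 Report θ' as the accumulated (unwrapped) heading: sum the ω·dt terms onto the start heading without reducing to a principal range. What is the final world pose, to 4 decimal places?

(-2.9988, -7.0753, 2.6722)

step 1: θ'=1.7972 (R=0.3333) → pose (-1.9638, -4.2585, 1.7972)
step 2: θ'=1.7972 (straight) → pose (-1.9077, -4.5021, 1.7972)
step 3: θ'=0.7972 (R=2.5000) → pose (-2.5554, -6.8101, 0.7972)
step 4: θ'=1.2972 (R=-0.2500) → pose (-2.6173, -6.9172, 1.2972)
step 5: θ'=1.9222 (R=-1.0000) → pose (-2.5934, -7.5316, 1.9222)
step 6: θ'=2.6722 (R=0.8333) → pose (-2.9988, -7.0753, 2.6722)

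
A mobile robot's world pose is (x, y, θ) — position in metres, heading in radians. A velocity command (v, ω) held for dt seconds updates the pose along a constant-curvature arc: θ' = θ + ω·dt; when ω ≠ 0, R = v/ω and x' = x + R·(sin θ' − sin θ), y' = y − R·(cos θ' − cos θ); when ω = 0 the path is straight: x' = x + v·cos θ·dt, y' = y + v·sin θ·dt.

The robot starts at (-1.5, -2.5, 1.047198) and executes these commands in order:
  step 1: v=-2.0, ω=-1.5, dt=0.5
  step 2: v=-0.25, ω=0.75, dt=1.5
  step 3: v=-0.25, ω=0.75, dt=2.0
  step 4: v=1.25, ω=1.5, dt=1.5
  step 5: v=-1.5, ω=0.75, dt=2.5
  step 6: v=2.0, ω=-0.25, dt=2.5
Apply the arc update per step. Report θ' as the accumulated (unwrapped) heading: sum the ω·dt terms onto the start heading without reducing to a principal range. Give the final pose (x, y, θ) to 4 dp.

step 1: θ'=0.2972 (R=1.3333) → pose (-2.2642, -3.1082, 0.2972)
step 2: θ'=1.4222 (R=-0.3333) → pose (-2.4963, -3.3776, 1.4222)
step 3: θ'=2.9222 (R=-0.3333) → pose (-2.2392, -3.7523, 2.9222)
step 4: θ'=5.1722 (R=0.8333) → pose (-3.1673, -4.9355, 5.1722)
step 5: θ'=7.0472 (R=-2.0000) → pose (-6.3432, -4.3789, 7.0472)
step 6: θ'=6.4222 (R=-8.0000) → pose (-1.9172, -2.2326, 6.4222)

(-1.9172, -2.2326, 6.4222)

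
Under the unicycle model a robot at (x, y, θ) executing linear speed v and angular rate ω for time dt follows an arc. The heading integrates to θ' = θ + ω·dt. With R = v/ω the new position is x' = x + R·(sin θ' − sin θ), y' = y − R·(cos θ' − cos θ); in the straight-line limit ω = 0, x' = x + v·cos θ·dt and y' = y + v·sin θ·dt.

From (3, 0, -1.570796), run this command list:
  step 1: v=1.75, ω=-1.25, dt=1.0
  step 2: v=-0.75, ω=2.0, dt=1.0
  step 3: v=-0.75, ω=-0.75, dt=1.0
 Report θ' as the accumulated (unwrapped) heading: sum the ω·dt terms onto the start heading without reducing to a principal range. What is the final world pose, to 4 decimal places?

step 1: θ'=-2.8208 (R=-1.4000) → pose (2.0415, -1.3286, -2.8208)
step 2: θ'=-0.8208 (R=-0.3750) → pose (2.1976, -0.7171, -0.8208)
step 3: θ'=-1.5708 (R=1.0000) → pose (1.9293, -0.0355, -1.5708)

(1.9293, -0.0355, -1.5708)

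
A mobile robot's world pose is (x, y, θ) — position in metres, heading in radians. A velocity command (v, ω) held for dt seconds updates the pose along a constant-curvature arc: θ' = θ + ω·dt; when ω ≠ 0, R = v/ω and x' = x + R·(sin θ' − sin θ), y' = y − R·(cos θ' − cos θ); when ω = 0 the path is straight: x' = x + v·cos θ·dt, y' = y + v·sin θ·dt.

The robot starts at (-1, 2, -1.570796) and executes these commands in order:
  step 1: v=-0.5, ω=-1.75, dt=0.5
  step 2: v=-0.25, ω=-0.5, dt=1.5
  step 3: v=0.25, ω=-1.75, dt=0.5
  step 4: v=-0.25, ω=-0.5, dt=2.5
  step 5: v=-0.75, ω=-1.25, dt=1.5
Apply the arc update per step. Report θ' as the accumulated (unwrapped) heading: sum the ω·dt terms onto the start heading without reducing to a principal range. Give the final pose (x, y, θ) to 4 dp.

(-1.6138, 1.7829, -7.1958)

step 1: θ'=-2.4458 (R=0.2857) → pose (-0.8974, 2.2193, -2.4458)
step 2: θ'=-3.1958 (R=0.5000) → pose (-0.5498, 2.3348, -3.1958)
step 3: θ'=-4.0708 (R=-0.1429) → pose (-0.6566, 2.3919, -4.0708)
step 4: θ'=-5.3208 (R=0.5000) → pose (-0.6468, 1.8069, -5.3208)
step 5: θ'=-7.1958 (R=0.6000) → pose (-1.6138, 1.7829, -7.1958)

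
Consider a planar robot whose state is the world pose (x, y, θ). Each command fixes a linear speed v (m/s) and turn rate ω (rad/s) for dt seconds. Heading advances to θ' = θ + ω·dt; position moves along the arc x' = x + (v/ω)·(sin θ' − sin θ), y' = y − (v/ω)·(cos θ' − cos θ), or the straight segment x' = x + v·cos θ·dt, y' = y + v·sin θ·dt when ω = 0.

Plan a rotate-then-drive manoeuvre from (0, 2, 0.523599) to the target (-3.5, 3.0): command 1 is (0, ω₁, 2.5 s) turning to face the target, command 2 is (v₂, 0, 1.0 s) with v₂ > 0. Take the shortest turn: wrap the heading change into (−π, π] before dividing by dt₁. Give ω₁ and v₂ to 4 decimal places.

heading to target = atan2(3−2, -3.5−0) = 2.8633
Δθ = wrap(2.8633 − 0.5236) = 2.3397; ω₁ = Δθ/dt₁ = 0.9359
distance = √((-3.5−0)² + (3−2)²) = 3.6401; v₂ = distance/dt₂ = 3.6401

ω₁ = 0.9359, v₂ = 3.6401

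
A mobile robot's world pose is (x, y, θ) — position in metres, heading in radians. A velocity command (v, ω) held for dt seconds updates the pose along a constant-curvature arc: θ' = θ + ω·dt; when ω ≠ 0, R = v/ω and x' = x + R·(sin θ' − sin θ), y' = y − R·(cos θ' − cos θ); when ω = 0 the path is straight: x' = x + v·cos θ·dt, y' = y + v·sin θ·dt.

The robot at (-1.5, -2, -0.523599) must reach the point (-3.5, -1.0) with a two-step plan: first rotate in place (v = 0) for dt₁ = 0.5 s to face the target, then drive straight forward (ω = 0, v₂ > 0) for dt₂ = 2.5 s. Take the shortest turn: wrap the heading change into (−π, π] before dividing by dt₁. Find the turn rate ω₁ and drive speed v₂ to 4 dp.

heading to target = atan2(-1−-2, -3.5−-1.5) = 2.6779
Δθ = wrap(2.6779 − -0.5236) = -3.0816; ω₁ = Δθ/dt₁ = -6.1633
distance = √((-3.5−-1.5)² + (-1−-2)²) = 2.2361; v₂ = distance/dt₂ = 0.8944

ω₁ = -6.1633, v₂ = 0.8944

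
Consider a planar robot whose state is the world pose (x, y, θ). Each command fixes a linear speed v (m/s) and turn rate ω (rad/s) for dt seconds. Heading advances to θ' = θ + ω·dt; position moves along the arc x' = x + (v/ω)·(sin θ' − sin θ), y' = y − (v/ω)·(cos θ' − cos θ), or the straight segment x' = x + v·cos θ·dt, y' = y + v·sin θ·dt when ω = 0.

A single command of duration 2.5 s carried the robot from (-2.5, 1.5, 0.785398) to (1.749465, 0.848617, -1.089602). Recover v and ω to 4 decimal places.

v = 2.0000, ω = -0.7500

Δθ = -1.089602 − 0.785398 = -1.875000
ω = Δθ/dt = -1.875000/2.5 = -0.7500
R = Δx/(sin θ' − sin θ) = -2.6667
v = R·ω = -2.6667·-0.7500 = 2.0000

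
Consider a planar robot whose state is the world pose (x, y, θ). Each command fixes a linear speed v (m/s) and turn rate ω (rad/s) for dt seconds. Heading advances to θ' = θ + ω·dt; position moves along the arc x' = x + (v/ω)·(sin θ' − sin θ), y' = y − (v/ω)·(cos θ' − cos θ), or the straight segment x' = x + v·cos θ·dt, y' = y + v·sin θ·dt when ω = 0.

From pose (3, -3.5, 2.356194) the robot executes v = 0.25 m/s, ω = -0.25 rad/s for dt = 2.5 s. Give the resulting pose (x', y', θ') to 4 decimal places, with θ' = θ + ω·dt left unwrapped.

θ' = 2.3562 + -0.25·2.5 = 1.7312
R = v/ω = 0.25/-0.25 = -1.0000
x' = 3 + -1.0000·(sin 1.7312 − sin 2.3562) = 2.7199
y' = -3.5 − -1.0000·(cos 1.7312 − cos 2.3562) = -2.9526

(2.7199, -2.9526, 1.7312)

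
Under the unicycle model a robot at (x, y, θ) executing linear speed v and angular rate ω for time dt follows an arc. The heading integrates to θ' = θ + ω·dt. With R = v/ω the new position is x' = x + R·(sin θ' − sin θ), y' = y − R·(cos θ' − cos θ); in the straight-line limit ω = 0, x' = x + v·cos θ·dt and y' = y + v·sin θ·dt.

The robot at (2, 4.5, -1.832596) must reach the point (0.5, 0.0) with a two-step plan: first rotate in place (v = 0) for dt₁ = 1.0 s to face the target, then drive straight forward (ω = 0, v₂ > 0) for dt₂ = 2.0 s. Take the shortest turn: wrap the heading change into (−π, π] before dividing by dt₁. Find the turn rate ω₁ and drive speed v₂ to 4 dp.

ω₁ = -0.0600, v₂ = 2.3717

heading to target = atan2(0−4.5, 0.5−2) = -1.8925
Δθ = wrap(-1.8925 − -1.8326) = -0.0600; ω₁ = Δθ/dt₁ = -0.0600
distance = √((0.5−2)² + (0−4.5)²) = 4.7434; v₂ = distance/dt₂ = 2.3717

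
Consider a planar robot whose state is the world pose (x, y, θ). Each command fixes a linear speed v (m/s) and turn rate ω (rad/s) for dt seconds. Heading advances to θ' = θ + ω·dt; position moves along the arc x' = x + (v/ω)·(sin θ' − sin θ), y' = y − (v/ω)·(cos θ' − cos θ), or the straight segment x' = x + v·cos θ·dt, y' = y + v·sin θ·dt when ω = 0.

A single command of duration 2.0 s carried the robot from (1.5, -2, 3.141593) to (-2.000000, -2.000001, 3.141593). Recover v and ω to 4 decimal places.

Δθ = 3.141593 − 3.141593 = 0.000000
ω = Δθ/dt = 0.000000/2.0 = 0.0000
ω = 0 → v = (Δx·cos θ + Δy·sin θ)/dt = 1.7500

v = 1.7500, ω = 0.0000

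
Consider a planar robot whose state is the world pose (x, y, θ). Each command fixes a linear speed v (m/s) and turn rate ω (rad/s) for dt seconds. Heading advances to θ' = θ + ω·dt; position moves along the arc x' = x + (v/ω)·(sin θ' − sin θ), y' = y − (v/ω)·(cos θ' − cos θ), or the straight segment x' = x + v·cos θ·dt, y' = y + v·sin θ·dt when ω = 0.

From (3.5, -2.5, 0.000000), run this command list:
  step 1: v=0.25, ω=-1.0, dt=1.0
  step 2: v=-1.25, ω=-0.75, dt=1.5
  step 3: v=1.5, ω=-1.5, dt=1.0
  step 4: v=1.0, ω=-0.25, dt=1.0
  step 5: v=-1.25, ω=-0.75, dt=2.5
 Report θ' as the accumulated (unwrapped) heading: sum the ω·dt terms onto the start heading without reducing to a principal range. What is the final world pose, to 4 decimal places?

step 1: θ'=-1.0000 (R=-0.2500) → pose (3.7104, -2.6149, -1.0000)
step 2: θ'=-2.1250 (R=1.6667) → pose (3.6956, -0.8373, -2.1250)
step 3: θ'=-3.6250 (R=-1.0000) → pose (2.3805, -1.1965, -3.6250)
step 4: θ'=-3.8750 (R=-4.0000) → pose (1.5621, -0.6264, -3.8750)
step 5: θ'=-5.7500 (R=1.6667) → pose (1.2935, -3.2999, -5.7500)

(1.2935, -3.2999, -5.7500)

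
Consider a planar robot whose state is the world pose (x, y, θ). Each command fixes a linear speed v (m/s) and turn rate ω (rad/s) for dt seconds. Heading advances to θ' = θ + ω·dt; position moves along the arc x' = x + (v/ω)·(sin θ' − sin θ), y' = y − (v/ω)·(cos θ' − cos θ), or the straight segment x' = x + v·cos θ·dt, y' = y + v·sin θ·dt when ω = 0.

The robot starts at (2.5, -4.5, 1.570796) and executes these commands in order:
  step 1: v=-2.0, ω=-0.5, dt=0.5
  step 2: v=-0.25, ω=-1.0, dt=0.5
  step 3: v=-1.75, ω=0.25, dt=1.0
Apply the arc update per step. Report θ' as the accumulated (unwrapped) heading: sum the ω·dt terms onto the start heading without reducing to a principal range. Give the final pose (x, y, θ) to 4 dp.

(1.2951, -7.0137, 1.0708)

step 1: θ'=1.3208 (R=4.0000) → pose (2.3756, -5.4896, 1.3208)
step 2: θ'=0.8208 (R=0.2500) → pose (2.3163, -5.5982, 0.8208)
step 3: θ'=1.0708 (R=-7.0000) → pose (1.2951, -7.0137, 1.0708)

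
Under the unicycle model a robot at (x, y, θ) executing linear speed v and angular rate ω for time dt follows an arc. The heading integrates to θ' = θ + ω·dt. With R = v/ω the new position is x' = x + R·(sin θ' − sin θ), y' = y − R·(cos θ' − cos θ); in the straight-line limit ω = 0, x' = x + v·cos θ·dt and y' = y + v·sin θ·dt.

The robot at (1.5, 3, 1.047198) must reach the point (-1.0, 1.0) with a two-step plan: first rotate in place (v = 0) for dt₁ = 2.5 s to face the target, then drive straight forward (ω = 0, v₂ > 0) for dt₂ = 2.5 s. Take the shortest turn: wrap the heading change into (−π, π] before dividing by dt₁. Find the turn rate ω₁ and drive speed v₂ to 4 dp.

ω₁ = 1.1077, v₂ = 1.2806

heading to target = atan2(1−3, -1−1.5) = -2.4669
Δθ = wrap(-2.4669 − 1.0472) = 2.7691; ω₁ = Δθ/dt₁ = 1.1077
distance = √((-1−1.5)² + (1−3)²) = 3.2016; v₂ = distance/dt₂ = 1.2806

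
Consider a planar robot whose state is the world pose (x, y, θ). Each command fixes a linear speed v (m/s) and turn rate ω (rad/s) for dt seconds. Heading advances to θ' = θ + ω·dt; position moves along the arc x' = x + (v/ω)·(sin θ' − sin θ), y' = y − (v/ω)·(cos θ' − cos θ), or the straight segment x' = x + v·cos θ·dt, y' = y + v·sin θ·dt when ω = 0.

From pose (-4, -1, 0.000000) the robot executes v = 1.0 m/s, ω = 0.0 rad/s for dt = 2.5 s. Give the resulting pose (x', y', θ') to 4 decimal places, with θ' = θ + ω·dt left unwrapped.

θ' = 0.0000 + 0.0·2.5 = 0.0000
ω = 0 → straight: x' = -4 + 1.0·cos(0.0000)·2.5 = -1.5000
y' = -1 + 1.0·sin(0.0000)·2.5 = -1.0000

(-1.5000, -1.0000, 0.0000)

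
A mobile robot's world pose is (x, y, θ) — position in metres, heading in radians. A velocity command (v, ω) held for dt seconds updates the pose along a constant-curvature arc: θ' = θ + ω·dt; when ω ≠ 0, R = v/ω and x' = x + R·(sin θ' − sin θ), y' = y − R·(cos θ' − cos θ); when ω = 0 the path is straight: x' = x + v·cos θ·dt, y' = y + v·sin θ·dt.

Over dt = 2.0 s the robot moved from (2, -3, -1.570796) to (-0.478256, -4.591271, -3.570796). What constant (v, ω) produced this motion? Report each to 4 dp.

Δθ = -3.570796 − -1.570796 = -2.000000
ω = Δθ/dt = -2.000000/2.0 = -1.0000
R = Δx/(sin θ' − sin θ) = -1.7500
v = R·ω = -1.7500·-1.0000 = 1.7500

v = 1.7500, ω = -1.0000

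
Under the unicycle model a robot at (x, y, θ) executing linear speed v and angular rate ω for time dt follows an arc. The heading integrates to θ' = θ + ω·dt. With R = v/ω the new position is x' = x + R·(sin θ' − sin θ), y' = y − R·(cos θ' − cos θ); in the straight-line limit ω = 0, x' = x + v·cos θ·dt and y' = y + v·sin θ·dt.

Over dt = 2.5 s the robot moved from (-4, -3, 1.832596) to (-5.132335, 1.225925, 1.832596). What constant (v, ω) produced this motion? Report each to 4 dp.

v = 1.7500, ω = 0.0000

Δθ = 1.832596 − 1.832596 = 0.000000
ω = Δθ/dt = 0.000000/2.5 = 0.0000
ω = 0 → v = (Δx·cos θ + Δy·sin θ)/dt = 1.7500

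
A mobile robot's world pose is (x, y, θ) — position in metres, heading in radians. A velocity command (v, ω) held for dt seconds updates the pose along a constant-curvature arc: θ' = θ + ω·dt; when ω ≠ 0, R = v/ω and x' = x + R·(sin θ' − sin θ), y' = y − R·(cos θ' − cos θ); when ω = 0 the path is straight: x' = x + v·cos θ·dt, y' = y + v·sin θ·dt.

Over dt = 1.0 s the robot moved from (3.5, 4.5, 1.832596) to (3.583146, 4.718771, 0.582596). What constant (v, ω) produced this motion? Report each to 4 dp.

Δθ = 0.582596 − 1.832596 = -1.250000
ω = Δθ/dt = -1.250000/1.0 = -1.2500
R = −Δy/(cos θ' − cos θ) = -0.2000
v = R·ω = -0.2000·-1.2500 = 0.2500

v = 0.2500, ω = -1.2500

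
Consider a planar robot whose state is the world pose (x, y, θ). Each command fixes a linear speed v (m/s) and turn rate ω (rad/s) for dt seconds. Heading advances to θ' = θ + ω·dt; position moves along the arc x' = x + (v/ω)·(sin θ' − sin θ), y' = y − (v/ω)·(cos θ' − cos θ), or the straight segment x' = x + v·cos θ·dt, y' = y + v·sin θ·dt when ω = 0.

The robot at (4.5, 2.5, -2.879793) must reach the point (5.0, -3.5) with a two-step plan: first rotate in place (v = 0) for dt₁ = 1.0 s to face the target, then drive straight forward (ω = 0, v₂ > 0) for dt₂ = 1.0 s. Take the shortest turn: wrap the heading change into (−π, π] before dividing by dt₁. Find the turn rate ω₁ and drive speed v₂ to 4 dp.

ω₁ = 1.3921, v₂ = 6.0208

heading to target = atan2(-3.5−2.5, 5−4.5) = -1.4877
Δθ = wrap(-1.4877 − -2.8798) = 1.3921; ω₁ = Δθ/dt₁ = 1.3921
distance = √((5−4.5)² + (-3.5−2.5)²) = 6.0208; v₂ = distance/dt₂ = 6.0208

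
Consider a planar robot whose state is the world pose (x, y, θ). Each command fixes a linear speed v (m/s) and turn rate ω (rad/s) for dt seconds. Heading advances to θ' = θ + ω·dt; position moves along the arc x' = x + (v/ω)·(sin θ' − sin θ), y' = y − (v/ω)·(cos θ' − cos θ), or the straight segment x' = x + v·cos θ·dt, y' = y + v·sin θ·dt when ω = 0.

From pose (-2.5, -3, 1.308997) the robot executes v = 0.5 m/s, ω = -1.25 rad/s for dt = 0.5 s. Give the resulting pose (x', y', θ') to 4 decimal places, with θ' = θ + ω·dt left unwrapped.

θ' = 1.3090 + -1.25·0.5 = 0.6840
R = v/ω = 0.5/-1.25 = -0.4000
x' = -2.5 + -0.4000·(sin 0.6840 − sin 1.3090) = -2.3664
y' = -3 − -0.4000·(cos 0.6840 − cos 1.3090) = -2.7935

(-2.3664, -2.7935, 0.6840)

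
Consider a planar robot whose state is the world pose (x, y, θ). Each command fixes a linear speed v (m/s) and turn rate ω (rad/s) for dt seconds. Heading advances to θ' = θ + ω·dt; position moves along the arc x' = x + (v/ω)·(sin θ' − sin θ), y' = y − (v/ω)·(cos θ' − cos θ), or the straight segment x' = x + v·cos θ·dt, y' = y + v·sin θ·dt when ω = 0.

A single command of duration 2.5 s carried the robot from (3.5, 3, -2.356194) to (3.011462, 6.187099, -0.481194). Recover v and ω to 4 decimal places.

Δθ = -0.481194 − -2.356194 = 1.875000
ω = Δθ/dt = 1.875000/2.5 = 0.7500
R = −Δy/(cos θ' − cos θ) = -2.0000
v = R·ω = -2.0000·0.7500 = -1.5000

v = -1.5000, ω = 0.7500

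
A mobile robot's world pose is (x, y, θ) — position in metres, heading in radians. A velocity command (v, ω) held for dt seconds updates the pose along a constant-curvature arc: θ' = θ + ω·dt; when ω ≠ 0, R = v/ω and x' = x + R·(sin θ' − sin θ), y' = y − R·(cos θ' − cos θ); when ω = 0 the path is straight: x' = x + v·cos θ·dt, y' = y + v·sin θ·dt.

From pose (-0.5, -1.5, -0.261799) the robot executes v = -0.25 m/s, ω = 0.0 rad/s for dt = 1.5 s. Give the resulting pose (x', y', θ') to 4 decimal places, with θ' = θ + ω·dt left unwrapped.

θ' = -0.2618 + 0.0·1.5 = -0.2618
ω = 0 → straight: x' = -0.5 + -0.25·cos(-0.2618)·1.5 = -0.8622
y' = -1.5 + -0.25·sin(-0.2618)·1.5 = -1.4029

(-0.8622, -1.4029, -0.2618)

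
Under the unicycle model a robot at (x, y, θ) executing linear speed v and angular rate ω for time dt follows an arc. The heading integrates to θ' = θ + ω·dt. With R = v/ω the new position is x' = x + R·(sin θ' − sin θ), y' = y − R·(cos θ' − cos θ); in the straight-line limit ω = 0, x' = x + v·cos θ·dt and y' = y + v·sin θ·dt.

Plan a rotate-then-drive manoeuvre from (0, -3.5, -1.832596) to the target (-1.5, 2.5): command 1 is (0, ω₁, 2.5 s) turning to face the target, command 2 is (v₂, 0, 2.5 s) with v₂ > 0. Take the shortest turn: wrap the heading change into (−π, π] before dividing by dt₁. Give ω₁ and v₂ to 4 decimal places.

ω₁ = -1.0539, v₂ = 2.4739

heading to target = atan2(2.5−-3.5, -1.5−0) = 1.8158
Δθ = wrap(1.8158 − -1.8326) = -2.6348; ω₁ = Δθ/dt₁ = -1.0539
distance = √((-1.5−0)² + (2.5−-3.5)²) = 6.1847; v₂ = distance/dt₂ = 2.4739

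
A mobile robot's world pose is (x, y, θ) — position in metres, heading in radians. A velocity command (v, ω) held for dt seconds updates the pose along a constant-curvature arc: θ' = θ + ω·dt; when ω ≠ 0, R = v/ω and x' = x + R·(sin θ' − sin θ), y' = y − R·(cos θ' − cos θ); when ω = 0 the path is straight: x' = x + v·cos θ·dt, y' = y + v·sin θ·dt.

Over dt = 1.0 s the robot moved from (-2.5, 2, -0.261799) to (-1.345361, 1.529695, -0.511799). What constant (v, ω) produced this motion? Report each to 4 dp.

v = 1.2500, ω = -0.2500

Δθ = -0.511799 − -0.261799 = -0.250000
ω = Δθ/dt = -0.250000/1.0 = -0.2500
R = Δx/(sin θ' − sin θ) = -5.0000
v = R·ω = -5.0000·-0.2500 = 1.2500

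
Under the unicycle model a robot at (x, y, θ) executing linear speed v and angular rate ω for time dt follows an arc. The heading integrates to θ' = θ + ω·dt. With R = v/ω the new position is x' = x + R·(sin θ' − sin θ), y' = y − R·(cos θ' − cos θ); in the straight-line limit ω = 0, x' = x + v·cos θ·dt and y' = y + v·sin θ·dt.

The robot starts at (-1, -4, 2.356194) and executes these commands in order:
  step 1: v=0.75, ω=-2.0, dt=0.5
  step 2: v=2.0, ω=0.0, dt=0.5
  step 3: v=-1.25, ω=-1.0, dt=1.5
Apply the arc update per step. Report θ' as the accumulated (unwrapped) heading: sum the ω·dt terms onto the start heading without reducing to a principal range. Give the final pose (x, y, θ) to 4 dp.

step 1: θ'=1.3562 (R=-0.3750) → pose (-1.1012, -3.6550, 1.3562)
step 2: θ'=1.3562 (straight) → pose (-0.8883, -2.6779, 1.3562)
step 3: θ'=-0.1438 (R=1.2500) → pose (-2.2887, -3.6488, -0.1438)

(-2.2887, -3.6488, -0.1438)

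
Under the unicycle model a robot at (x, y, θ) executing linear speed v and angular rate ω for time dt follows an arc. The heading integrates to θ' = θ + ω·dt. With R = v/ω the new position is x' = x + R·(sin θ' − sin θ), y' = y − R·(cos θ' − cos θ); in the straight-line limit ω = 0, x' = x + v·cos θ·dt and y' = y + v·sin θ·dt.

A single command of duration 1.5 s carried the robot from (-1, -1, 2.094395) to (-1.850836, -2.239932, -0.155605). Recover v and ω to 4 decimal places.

v = -1.2500, ω = -1.5000

Δθ = -0.155605 − 2.094395 = -2.250000
ω = Δθ/dt = -2.250000/1.5 = -1.5000
R = −Δy/(cos θ' − cos θ) = 0.8333
v = R·ω = 0.8333·-1.5000 = -1.2500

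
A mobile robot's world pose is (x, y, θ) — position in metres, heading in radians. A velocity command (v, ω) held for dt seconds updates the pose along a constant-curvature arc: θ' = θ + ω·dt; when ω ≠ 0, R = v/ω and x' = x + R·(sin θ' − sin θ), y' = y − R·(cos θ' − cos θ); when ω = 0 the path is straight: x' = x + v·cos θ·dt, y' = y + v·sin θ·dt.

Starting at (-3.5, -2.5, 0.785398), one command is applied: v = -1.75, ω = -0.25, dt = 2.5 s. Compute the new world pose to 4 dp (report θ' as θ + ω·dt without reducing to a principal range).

θ' = 0.7854 + -0.25·2.5 = 0.1604
R = v/ω = -1.75/-0.25 = 7.0000
x' = -3.5 + 7.0000·(sin 0.1604 − sin 0.7854) = -7.3318
y' = -2.5 − 7.0000·(cos 0.1604 − cos 0.7854) = -4.4604

(-7.3318, -4.4604, 0.1604)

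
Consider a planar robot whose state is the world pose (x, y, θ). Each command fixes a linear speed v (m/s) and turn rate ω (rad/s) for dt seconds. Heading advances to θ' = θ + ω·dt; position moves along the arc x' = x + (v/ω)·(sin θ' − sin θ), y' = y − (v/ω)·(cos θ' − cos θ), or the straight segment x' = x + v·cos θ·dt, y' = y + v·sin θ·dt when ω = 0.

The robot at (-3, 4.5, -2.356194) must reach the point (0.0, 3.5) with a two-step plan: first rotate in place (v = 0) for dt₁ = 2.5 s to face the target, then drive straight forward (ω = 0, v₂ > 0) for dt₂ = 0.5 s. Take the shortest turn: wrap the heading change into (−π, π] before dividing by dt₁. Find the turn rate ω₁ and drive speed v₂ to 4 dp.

heading to target = atan2(3.5−4.5, 0−-3) = -0.3218
Δθ = wrap(-0.3218 − -2.3562) = 2.0344; ω₁ = Δθ/dt₁ = 0.8138
distance = √((0−-3)² + (3.5−4.5)²) = 3.1623; v₂ = distance/dt₂ = 6.3246

ω₁ = 0.8138, v₂ = 6.3246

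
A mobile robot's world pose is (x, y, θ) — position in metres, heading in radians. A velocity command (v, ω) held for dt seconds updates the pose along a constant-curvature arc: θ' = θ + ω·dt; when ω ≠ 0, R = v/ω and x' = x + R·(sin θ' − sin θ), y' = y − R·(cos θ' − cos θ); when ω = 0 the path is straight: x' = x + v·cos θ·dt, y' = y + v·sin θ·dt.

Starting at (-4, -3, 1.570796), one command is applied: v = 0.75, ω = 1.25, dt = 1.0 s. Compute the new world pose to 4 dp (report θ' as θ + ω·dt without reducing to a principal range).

(-4.4108, -2.4306, 2.8208)

θ' = 1.5708 + 1.25·1.0 = 2.8208
R = v/ω = 0.75/1.25 = 0.6000
x' = -4 + 0.6000·(sin 2.8208 − sin 1.5708) = -4.4108
y' = -3 − 0.6000·(cos 2.8208 − cos 1.5708) = -2.4306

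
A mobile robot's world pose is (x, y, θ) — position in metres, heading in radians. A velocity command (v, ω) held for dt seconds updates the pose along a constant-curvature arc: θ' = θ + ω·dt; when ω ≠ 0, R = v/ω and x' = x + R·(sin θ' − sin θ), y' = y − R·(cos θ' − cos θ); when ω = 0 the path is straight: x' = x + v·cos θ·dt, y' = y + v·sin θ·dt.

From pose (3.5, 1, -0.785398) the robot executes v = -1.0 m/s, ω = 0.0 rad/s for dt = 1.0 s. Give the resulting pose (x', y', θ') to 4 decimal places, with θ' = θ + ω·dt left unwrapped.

θ' = -0.7854 + 0.0·1.0 = -0.7854
ω = 0 → straight: x' = 3.5 + -1.0·cos(-0.7854)·1.0 = 2.7929
y' = 1 + -1.0·sin(-0.7854)·1.0 = 1.7071

(2.7929, 1.7071, -0.7854)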